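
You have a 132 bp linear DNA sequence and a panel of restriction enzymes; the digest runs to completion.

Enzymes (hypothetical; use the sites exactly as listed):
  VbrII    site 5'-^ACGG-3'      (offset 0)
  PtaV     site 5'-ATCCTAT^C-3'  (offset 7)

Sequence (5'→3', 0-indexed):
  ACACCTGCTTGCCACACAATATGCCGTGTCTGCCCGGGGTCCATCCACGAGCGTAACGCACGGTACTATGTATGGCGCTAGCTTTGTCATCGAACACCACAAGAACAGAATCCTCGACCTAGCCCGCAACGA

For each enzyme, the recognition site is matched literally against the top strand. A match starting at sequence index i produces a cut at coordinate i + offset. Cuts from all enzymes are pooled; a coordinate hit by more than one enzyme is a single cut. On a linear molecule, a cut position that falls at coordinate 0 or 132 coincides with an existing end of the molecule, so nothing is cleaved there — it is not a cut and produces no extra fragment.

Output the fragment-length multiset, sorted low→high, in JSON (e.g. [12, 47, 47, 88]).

[59,73]

Site scan:
  VbrII (ACGG, off=0): starts [59] → cuts [59]
  PtaV (ATCCTATC, off=7): no sites

All cut coordinates (distinct, sorted): [59]

Fragment lengths:
  [0,59): 59 bp
  [59,132): 73 bp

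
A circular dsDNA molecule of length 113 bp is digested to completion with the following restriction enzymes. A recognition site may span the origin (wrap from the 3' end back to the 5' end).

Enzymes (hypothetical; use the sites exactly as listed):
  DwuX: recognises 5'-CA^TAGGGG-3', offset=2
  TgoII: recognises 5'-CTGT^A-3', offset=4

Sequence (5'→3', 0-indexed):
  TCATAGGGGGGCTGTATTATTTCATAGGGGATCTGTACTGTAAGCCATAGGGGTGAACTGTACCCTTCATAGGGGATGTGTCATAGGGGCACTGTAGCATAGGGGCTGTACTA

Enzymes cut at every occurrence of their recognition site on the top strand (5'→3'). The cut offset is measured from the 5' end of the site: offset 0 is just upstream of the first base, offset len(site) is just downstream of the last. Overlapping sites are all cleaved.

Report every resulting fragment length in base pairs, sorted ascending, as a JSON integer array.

[4,5,6,7,8,9,10,12,12,12,14,14]

Per-enzyme occurrences:
  DwuX CATAGGGG/2: at [1, 22, 45, 67, 81, 97] ⇒ [3, 24, 47, 69, 83, 99]
  TgoII CTGTA/4: at [11, 32, 37, 57, 91, 105] ⇒ [15, 36, 41, 61, 95, 109]

Pooled cuts: [3, 15, 24, 36, 41, 47, 61, 69, 83, 95, 99, 109]

Fragments:
  3→15: 12 bp
  15→24: 9 bp
  24→36: 12 bp
  36→41: 5 bp
  41→47: 6 bp
  47→61: 14 bp
  61→69: 8 bp
  69→83: 14 bp
  83→95: 12 bp
  95→99: 4 bp
  99→109: 10 bp
  109→3 (wrap): 113-109+3 = 7 bp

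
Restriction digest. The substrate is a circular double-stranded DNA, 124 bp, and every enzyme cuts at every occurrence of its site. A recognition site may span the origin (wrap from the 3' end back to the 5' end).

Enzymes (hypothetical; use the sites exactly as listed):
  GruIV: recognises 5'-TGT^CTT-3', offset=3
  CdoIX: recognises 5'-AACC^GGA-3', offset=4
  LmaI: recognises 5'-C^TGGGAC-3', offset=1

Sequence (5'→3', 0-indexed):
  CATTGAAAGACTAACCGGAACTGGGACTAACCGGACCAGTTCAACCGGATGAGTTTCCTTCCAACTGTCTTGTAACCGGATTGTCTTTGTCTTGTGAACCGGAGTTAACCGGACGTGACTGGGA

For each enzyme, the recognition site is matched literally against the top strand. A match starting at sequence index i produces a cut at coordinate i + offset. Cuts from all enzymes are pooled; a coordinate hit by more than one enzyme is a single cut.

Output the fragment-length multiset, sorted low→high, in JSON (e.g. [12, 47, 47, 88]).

[5,6,7,9,9,10,10,11,14,21,22]

Per-enzyme occurrences:
  GruIV TGTCTT/3: at [65, 81, 87] ⇒ [68, 84, 90]
  CdoIX AACCGGA/4: at [12, 28, 42, 73, 96, 106] ⇒ [16, 32, 46, 77, 100, 110]
  LmaI CTGGGAC/1: at [20, 118] ⇒ [21, 119]

Pooled cuts: [16, 21, 32, 46, 68, 77, 84, 90, 100, 110, 119]

Fragments:
  16→21: 5 bp
  21→32: 11 bp
  32→46: 14 bp
  46→68: 22 bp
  68→77: 9 bp
  77→84: 7 bp
  84→90: 6 bp
  90→100: 10 bp
  100→110: 10 bp
  110→119: 9 bp
  119→16 (wrap): 124-119+16 = 21 bp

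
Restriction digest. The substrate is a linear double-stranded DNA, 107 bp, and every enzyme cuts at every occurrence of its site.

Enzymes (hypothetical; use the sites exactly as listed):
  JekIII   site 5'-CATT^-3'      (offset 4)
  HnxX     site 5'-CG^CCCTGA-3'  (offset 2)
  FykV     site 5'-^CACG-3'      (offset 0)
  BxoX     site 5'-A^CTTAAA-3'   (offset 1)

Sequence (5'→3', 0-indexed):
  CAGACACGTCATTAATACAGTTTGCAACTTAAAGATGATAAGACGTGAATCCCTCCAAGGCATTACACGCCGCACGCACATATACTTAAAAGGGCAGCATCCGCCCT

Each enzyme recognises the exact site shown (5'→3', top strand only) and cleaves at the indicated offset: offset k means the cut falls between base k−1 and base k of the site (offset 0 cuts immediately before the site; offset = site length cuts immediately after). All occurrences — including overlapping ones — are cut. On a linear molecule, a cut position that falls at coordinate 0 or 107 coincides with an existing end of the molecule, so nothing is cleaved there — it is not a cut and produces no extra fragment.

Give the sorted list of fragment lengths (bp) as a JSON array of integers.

[1,4,7,9,12,14,23,37]

Site scan:
  JekIII (CATT, off=4): starts [9, 60] → cuts [13, 64]
  HnxX (CGCCCTGA, off=2): no sites
  FykV (CACG, off=0): starts [4, 65, 72] → cuts [4, 65, 72]
  BxoX (ACTTAAA, off=1): starts [26, 83] → cuts [27, 84]

Pooled cuts: [4, 13, 27, 64, 65, 72, 84]

Fragments:
  [0,4): 4 bp
  [4,13): 9 bp
  [13,27): 14 bp
  [27,64): 37 bp
  [64,65): 1 bp
  [65,72): 7 bp
  [72,84): 12 bp
  [84,107): 23 bp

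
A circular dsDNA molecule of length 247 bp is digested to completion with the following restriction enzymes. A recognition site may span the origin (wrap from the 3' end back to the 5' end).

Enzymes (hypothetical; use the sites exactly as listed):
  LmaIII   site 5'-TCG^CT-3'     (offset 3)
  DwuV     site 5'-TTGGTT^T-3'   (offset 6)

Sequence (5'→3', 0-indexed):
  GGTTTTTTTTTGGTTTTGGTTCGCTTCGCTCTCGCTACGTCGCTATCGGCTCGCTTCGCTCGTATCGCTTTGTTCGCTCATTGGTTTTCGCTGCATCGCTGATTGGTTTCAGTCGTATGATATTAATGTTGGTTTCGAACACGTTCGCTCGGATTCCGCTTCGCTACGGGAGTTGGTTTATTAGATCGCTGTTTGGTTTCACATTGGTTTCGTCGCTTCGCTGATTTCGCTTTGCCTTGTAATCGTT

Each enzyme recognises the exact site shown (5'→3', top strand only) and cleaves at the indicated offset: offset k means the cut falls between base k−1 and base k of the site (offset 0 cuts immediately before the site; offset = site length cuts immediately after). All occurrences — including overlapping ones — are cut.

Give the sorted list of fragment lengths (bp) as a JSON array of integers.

Per-enzyme occurrences:
  LmaIII (TCGCT, off=3): starts [20, 25, 31, 39, 50, 55, 64, 73, 87, 95, 144, 160, 185, 212, 217, 226] → cuts [23, 28, 34, 42, 53, 58, 67, 76, 90, 98, 147, 163, 188, 215, 220, 229]
  DwuV (TTGGTTT, off=6): starts [9, 80, 102, 128, 172, 192, 203, 245] → cuts [4, 15, 86, 108, 134, 178, 198, 209]

All cut coordinates (distinct, sorted): [4, 15, 23, 28, 34, 42, 53, 58, 67, 76, 86, 90, 98, 108, 134, 147, 163, 178, 188, 198, 209, 215, 220, 229]

Fragments:
  4→15: 11 bp
  15→23: 8 bp
  23→28: 5 bp
  28→34: 6 bp
  34→42: 8 bp
  42→53: 11 bp
  53→58: 5 bp
  58→67: 9 bp
  67→76: 9 bp
  76→86: 10 bp
  86→90: 4 bp
  90→98: 8 bp
  98→108: 10 bp
  108→134: 26 bp
  134→147: 13 bp
  147→163: 16 bp
  163→178: 15 bp
  178→188: 10 bp
  188→198: 10 bp
  198→209: 11 bp
  209→215: 6 bp
  215→220: 5 bp
  220→229: 9 bp
  229→4 (wrap): 247-229+4 = 22 bp

[4,5,5,5,6,6,8,8,8,9,9,9,10,10,10,10,11,11,11,13,15,16,22,26]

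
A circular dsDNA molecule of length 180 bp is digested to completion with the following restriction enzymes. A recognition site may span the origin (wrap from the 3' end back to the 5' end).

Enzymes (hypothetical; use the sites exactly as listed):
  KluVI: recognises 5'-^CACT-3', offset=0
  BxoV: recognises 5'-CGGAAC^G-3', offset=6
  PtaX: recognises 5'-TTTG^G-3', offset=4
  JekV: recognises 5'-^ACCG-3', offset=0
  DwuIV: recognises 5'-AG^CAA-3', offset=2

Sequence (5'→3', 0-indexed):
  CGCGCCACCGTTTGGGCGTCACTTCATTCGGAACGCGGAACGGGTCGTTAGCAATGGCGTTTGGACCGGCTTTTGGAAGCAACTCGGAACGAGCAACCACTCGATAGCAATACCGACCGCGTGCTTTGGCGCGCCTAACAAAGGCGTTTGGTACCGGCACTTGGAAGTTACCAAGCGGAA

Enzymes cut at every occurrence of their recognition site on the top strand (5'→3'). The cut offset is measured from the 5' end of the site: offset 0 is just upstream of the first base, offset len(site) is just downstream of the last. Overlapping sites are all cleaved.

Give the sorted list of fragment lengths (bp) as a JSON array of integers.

Per-enzyme occurrences:
  KluVI (CACT, off=0): starts [19, 97, 157] → cuts [19, 97, 157]
  BxoV (CGGAACG, off=6): starts [28, 35, 84, 175] → cuts [1, 34, 41, 90]
  PtaX (TTTGG, off=4): starts [10, 59, 71, 124, 146] → cuts [14, 63, 75, 128, 150]
  JekV (ACCG, off=0): starts [6, 64, 111, 115, 152] → cuts [6, 64, 111, 115, 152]
  DwuIV (AGCAA, off=2): starts [49, 77, 91, 105] → cuts [51, 79, 93, 107]

Pooled cuts: [1, 6, 14, 19, 34, 41, 51, 63, 64, 75, 79, 90, 93, 97, 107, 111, 115, 128, 150, 152, 157]

Fragments:
  1→6: 5 bp
  6→14: 8 bp
  14→19: 5 bp
  19→34: 15 bp
  34→41: 7 bp
  41→51: 10 bp
  51→63: 12 bp
  63→64: 1 bp
  64→75: 11 bp
  75→79: 4 bp
  79→90: 11 bp
  90→93: 3 bp
  93→97: 4 bp
  97→107: 10 bp
  107→111: 4 bp
  111→115: 4 bp
  115→128: 13 bp
  128→150: 22 bp
  150→152: 2 bp
  152→157: 5 bp
  157→1 (wrap): 180-157+1 = 24 bp

[1,2,3,4,4,4,4,5,5,5,7,8,10,10,11,11,12,13,15,22,24]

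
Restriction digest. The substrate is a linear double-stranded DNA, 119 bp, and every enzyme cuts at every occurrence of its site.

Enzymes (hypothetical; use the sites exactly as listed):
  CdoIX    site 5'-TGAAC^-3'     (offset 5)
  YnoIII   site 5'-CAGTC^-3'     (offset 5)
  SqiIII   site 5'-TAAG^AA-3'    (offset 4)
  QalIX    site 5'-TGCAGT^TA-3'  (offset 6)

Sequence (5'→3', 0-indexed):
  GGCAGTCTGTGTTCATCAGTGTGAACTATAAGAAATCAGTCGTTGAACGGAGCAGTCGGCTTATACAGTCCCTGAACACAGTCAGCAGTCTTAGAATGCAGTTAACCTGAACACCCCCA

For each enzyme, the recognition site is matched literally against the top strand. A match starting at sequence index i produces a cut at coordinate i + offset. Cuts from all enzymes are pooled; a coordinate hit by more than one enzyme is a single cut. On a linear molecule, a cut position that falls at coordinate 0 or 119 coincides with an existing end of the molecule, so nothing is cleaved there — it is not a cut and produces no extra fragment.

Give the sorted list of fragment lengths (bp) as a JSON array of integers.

Site scan:
  CdoIX TGAAC/5: at [21, 43, 72, 107] ⇒ [26, 48, 77, 112]
  YnoIII CAGTC/5: at [2, 36, 52, 65, 78, 85] ⇒ [7, 41, 57, 70, 83, 90]
  SqiIII TAAGAA/4: at [28] ⇒ [32]
  QalIX TGCAGTTA/6: at [96] ⇒ [102]

All cut coordinates (distinct, sorted): [7, 26, 32, 41, 48, 57, 70, 77, 83, 90, 102, 112]

Fragment lengths:
  [0,7): 7 bp
  [7,26): 19 bp
  [26,32): 6 bp
  [32,41): 9 bp
  [41,48): 7 bp
  [48,57): 9 bp
  [57,70): 13 bp
  [70,77): 7 bp
  [77,83): 6 bp
  [83,90): 7 bp
  [90,102): 12 bp
  [102,112): 10 bp
  [112,119): 7 bp

[6,6,7,7,7,7,7,9,9,10,12,13,19]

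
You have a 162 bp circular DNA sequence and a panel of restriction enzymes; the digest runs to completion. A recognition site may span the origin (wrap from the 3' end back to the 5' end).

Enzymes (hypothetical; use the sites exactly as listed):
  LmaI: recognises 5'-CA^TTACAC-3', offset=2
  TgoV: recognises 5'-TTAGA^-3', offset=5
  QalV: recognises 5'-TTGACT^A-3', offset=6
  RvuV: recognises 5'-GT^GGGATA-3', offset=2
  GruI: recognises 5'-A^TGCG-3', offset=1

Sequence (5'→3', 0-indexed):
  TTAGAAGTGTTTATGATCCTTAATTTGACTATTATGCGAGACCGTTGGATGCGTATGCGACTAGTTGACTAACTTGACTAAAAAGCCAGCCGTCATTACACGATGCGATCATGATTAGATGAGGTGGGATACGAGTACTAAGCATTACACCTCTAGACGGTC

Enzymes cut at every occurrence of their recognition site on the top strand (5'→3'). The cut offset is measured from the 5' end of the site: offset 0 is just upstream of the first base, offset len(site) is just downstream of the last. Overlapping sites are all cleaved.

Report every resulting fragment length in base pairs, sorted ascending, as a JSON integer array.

[4,6,6,8,9,15,15,16,16,19,23,25]

Per-enzyme occurrences:
  LmaI (CATTACAC, off=2): starts [93, 142] → cuts [95, 144]
  TgoV (TTAGA, off=5): starts [0, 114] → cuts [5, 119]
  QalV (TTGACTA, off=6): starts [24, 64, 73] → cuts [30, 70, 79]
  RvuV (GTGGGATA, off=2): starts [123] → cuts [125]
  GruI (ATGCG, off=1): starts [33, 48, 54, 102] → cuts [34, 49, 55, 103]

All cut coordinates (distinct, sorted): [5, 30, 34, 49, 55, 70, 79, 95, 103, 119, 125, 144]

Fragment lengths:
  5→30: 25 bp
  30→34: 4 bp
  34→49: 15 bp
  49→55: 6 bp
  55→70: 15 bp
  70→79: 9 bp
  79→95: 16 bp
  95→103: 8 bp
  103→119: 16 bp
  119→125: 6 bp
  125→144: 19 bp
  144→5 (wrap): 162-144+5 = 23 bp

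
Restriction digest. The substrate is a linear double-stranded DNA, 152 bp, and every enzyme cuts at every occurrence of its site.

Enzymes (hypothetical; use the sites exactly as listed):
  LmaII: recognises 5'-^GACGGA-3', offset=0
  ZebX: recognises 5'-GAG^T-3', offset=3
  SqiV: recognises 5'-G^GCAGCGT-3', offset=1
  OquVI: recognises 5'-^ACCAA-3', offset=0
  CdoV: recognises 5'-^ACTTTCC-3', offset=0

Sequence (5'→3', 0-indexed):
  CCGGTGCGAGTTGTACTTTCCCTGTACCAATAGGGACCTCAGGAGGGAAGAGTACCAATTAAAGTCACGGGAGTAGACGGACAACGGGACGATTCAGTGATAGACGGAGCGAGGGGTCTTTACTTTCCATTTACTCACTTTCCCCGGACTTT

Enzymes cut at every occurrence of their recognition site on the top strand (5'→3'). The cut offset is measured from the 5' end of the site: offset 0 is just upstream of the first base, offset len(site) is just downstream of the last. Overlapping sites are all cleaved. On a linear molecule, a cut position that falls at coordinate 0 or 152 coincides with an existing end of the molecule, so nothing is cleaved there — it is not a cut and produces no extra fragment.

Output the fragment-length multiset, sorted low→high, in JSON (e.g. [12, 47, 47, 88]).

[1,2,4,10,11,15,16,19,20,27,27]

Scan for sites:
  LmaII GACGGA/0: at [75, 102] ⇒ [75, 102]
  ZebX GAGT/3: at [7, 49, 70] ⇒ [10, 52, 73]
  SqiV (GGCAGCGT, off=1): no sites
  OquVI ACCAA/0: at [25, 53] ⇒ [25, 53]
  CdoV ACTTTCC/0: at [14, 121, 136] ⇒ [14, 121, 136]

All cut coordinates (distinct, sorted): [10, 14, 25, 52, 53, 73, 75, 102, 121, 136]

Fragments:
  [0,10): 10 bp
  [10,14): 4 bp
  [14,25): 11 bp
  [25,52): 27 bp
  [52,53): 1 bp
  [53,73): 20 bp
  [73,75): 2 bp
  [75,102): 27 bp
  [102,121): 19 bp
  [121,136): 15 bp
  [136,152): 16 bp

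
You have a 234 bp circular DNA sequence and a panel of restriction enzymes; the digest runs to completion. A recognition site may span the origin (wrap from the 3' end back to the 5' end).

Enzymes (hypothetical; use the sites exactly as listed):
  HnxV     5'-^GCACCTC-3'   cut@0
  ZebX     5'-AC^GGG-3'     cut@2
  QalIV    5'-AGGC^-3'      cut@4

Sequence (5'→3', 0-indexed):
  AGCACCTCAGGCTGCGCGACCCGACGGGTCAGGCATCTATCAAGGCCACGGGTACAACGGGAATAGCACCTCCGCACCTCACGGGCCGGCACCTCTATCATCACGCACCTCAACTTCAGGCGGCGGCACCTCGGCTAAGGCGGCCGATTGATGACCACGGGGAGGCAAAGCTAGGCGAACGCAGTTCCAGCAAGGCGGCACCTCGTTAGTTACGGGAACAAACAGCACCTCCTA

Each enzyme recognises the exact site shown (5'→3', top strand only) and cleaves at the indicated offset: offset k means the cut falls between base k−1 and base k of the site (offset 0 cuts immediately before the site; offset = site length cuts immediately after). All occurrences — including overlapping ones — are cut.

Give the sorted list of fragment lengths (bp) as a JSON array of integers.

Scan for sites:
  HnxV (GCACCTC, off=0): starts [1, 65, 73, 88, 104, 125, 197, 224] → cuts [1, 65, 73, 88, 104, 125, 197, 224]
  ZebX (ACGGG, off=2): starts [23, 47, 56, 80, 156, 211] → cuts [25, 49, 58, 82, 158, 213]
  QalIV (AGGC, off=4): starts [8, 30, 42, 117, 137, 162, 172, 192] → cuts [12, 34, 46, 121, 141, 166, 176, 196]

Pooled cuts: [1, 12, 25, 34, 46, 49, 58, 65, 73, 82, 88, 104, 121, 125, 141, 158, 166, 176, 196, 197, 213, 224]

Fragment lengths:
  1→12: 11 bp
  12→25: 13 bp
  25→34: 9 bp
  34→46: 12 bp
  46→49: 3 bp
  49→58: 9 bp
  58→65: 7 bp
  65→73: 8 bp
  73→82: 9 bp
  82→88: 6 bp
  88→104: 16 bp
  104→121: 17 bp
  121→125: 4 bp
  125→141: 16 bp
  141→158: 17 bp
  158→166: 8 bp
  166→176: 10 bp
  176→196: 20 bp
  196→197: 1 bp
  197→213: 16 bp
  213→224: 11 bp
  224→1 (wrap): 234-224+1 = 11 bp

[1,3,4,6,7,8,8,9,9,9,10,11,11,11,12,13,16,16,16,17,17,20]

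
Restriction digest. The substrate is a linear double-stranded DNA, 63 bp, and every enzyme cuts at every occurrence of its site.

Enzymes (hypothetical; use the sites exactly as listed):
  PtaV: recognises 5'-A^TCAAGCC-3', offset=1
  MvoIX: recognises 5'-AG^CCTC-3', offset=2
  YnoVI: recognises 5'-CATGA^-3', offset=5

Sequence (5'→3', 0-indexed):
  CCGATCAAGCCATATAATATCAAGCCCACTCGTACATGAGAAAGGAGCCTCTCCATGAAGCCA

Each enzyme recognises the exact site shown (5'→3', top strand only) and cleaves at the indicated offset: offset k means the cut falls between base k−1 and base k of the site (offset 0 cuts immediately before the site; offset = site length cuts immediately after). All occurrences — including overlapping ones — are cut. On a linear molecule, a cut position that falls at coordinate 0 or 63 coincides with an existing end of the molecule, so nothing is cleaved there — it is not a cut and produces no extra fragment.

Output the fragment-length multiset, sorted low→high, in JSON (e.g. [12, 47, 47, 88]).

[4,5,8,11,15,20]

Scan for sites:
  PtaV (ATCAAGCC, off=1): starts [3, 18] → cuts [4, 19]
  MvoIX (AGCCTC, off=2): starts [45] → cuts [47]
  YnoVI (CATGA, off=5): starts [34, 53] → cuts [39, 58]

All cut coordinates (distinct, sorted): [4, 19, 39, 47, 58]

Fragments:
  [0,4): 4 bp
  [4,19): 15 bp
  [19,39): 20 bp
  [39,47): 8 bp
  [47,58): 11 bp
  [58,63): 5 bp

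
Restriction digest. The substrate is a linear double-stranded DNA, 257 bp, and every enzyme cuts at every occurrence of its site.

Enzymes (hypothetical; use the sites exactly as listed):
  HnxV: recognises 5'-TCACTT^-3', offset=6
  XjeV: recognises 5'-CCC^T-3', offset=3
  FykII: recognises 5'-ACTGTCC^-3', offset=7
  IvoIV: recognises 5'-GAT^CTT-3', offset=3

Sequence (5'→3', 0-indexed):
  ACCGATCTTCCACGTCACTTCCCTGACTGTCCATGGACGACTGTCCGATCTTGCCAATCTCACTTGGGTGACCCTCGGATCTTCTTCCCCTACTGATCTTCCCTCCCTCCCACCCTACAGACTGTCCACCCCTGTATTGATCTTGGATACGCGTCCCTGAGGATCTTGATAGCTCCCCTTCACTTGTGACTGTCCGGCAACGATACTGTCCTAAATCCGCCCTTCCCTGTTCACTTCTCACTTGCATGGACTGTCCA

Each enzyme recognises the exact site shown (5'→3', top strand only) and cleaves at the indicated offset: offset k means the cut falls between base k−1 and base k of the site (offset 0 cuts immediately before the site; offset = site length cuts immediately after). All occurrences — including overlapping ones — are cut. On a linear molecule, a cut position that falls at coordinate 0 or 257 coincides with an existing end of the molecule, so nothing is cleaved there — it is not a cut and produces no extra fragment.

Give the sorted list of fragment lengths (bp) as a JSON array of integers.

Per-enzyme occurrences:
  HnxV TCACTT/6: at [14, 59, 179, 230, 237] ⇒ [20, 65, 185, 236, 243]
  XjeV CCCT/3: at [20, 71, 87, 100, 104, 112, 129, 154, 175, 219, 224] ⇒ [23, 74, 90, 103, 107, 115, 132, 157, 178, 222, 227]
  FykII ACTGTCC/7: at [25, 39, 120, 188, 204, 249] ⇒ [32, 46, 127, 195, 211, 256]
  IvoIV GATCTT/3: at [3, 46, 77, 94, 138, 161] ⇒ [6, 49, 80, 97, 141, 164]

All cut coordinates (distinct, sorted): [6, 20, 23, 32, 46, 49, 65, 74, 80, 90, 97, 103, 107, 115, 127, 132, 141, 157, 164, 178, 185, 195, 211, 222, 227, 236, 243, 256]

Fragment lengths:
  [0,6): 6 bp
  [6,20): 14 bp
  [20,23): 3 bp
  [23,32): 9 bp
  [32,46): 14 bp
  [46,49): 3 bp
  [49,65): 16 bp
  [65,74): 9 bp
  [74,80): 6 bp
  [80,90): 10 bp
  [90,97): 7 bp
  [97,103): 6 bp
  [103,107): 4 bp
  [107,115): 8 bp
  [115,127): 12 bp
  [127,132): 5 bp
  [132,141): 9 bp
  [141,157): 16 bp
  [157,164): 7 bp
  [164,178): 14 bp
  [178,185): 7 bp
  [185,195): 10 bp
  [195,211): 16 bp
  [211,222): 11 bp
  [222,227): 5 bp
  [227,236): 9 bp
  [236,243): 7 bp
  [243,256): 13 bp
  [256,257): 1 bp

[1,3,3,4,5,5,6,6,6,7,7,7,7,8,9,9,9,9,10,10,11,12,13,14,14,14,16,16,16]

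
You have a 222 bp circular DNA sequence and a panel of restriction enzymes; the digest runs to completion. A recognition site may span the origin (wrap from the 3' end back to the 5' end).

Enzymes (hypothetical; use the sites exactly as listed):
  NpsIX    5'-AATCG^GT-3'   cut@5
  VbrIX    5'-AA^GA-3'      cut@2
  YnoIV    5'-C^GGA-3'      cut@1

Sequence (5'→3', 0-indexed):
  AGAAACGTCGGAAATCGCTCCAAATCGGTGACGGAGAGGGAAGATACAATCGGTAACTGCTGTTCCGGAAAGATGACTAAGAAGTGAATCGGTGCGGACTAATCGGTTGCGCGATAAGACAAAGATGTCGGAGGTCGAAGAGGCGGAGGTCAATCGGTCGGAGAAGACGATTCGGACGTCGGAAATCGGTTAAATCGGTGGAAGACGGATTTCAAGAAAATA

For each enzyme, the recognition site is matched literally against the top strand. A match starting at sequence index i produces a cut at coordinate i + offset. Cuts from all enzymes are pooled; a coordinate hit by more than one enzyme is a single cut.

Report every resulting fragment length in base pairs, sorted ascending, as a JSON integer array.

[3,3,4,5,5,5,6,6,6,6,7,8,8,8,8,9,9,9,10,10,10,10,11,12,12,14,18]

Scan for sites:
  NpsIX (AATCGGT, off=5): starts [22, 47, 86, 100, 151, 183, 192] → cuts [27, 52, 91, 105, 156, 188, 197]
  VbrIX (AAGA, off=2): starts [40, 69, 78, 115, 121, 137, 163, 201, 213, 221] → cuts [1, 42, 71, 80, 117, 123, 139, 165, 203, 215]
  YnoIV (CGGA, off=1): starts [8, 31, 65, 94, 128, 143, 158, 172, 179, 205] → cuts [9, 32, 66, 95, 129, 144, 159, 173, 180, 206]

All cut coordinates (distinct, sorted): [1, 9, 27, 32, 42, 52, 66, 71, 80, 91, 95, 105, 117, 123, 129, 139, 144, 156, 159, 165, 173, 180, 188, 197, 203, 206, 215]

Fragment lengths:
  1→9: 8 bp
  9→27: 18 bp
  27→32: 5 bp
  32→42: 10 bp
  42→52: 10 bp
  52→66: 14 bp
  66→71: 5 bp
  71→80: 9 bp
  80→91: 11 bp
  91→95: 4 bp
  95→105: 10 bp
  105→117: 12 bp
  117→123: 6 bp
  123→129: 6 bp
  129→139: 10 bp
  139→144: 5 bp
  144→156: 12 bp
  156→159: 3 bp
  159→165: 6 bp
  165→173: 8 bp
  173→180: 7 bp
  180→188: 8 bp
  188→197: 9 bp
  197→203: 6 bp
  203→206: 3 bp
  206→215: 9 bp
  215→1 (wrap): 222-215+1 = 8 bp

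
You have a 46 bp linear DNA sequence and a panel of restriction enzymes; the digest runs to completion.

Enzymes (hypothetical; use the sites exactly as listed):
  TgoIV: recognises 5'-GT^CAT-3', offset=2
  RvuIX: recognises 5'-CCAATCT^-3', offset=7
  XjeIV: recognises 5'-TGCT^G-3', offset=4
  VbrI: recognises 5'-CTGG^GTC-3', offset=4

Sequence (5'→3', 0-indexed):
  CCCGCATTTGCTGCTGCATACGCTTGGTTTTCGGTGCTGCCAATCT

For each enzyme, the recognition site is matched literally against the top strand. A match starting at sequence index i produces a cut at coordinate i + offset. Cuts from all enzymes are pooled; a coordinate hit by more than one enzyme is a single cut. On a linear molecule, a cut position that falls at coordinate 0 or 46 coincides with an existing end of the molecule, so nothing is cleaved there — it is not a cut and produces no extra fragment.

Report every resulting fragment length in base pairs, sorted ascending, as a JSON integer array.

[3,8,12,23]

Site scan:
  TgoIV (GTCAT, off=2): no sites
  RvuIX (CCAATCT, off=7): starts [39] → cuts [] (position 46 is a terminus of the linear molecule — no cut)
  XjeIV (TGCTG, off=4): starts [8, 11, 34] → cuts [12, 15, 38]
  VbrI (CTGGGTC, off=4): no sites

Pooled cuts: [12, 15, 38]

Fragment lengths:
  [0,12): 12 bp
  [12,15): 3 bp
  [15,38): 23 bp
  [38,46): 8 bp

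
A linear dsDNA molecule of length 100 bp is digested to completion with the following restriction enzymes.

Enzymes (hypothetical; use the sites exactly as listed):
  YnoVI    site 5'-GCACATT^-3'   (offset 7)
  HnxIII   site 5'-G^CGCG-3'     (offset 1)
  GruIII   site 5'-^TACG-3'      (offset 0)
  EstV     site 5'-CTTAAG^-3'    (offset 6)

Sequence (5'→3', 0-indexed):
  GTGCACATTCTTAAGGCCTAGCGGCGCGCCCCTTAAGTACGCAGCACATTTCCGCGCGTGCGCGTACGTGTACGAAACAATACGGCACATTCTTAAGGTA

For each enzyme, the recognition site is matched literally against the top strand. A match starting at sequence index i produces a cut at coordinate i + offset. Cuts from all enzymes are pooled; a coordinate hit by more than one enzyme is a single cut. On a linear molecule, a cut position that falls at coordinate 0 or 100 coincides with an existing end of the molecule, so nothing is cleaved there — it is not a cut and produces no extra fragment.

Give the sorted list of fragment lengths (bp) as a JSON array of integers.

[3,4,4,6,6,6,6,9,9,10,11,13,13]

Scan for sites:
  YnoVI GCACATT/7: at [2, 43, 84] ⇒ [9, 50, 91]
  HnxIII GCGCG/1: at [23, 53, 59] ⇒ [24, 54, 60]
  GruIII TACG/0: at [37, 64, 70, 80] ⇒ [37, 64, 70, 80]
  EstV CTTAAG/6: at [9, 31, 91] ⇒ [15, 37, 97]

Pooled cuts: [9, 15, 24, 37, 50, 54, 60, 64, 70, 80, 91, 97]

Fragment lengths:
  [0,9): 9 bp
  [9,15): 6 bp
  [15,24): 9 bp
  [24,37): 13 bp
  [37,50): 13 bp
  [50,54): 4 bp
  [54,60): 6 bp
  [60,64): 4 bp
  [64,70): 6 bp
  [70,80): 10 bp
  [80,91): 11 bp
  [91,97): 6 bp
  [97,100): 3 bp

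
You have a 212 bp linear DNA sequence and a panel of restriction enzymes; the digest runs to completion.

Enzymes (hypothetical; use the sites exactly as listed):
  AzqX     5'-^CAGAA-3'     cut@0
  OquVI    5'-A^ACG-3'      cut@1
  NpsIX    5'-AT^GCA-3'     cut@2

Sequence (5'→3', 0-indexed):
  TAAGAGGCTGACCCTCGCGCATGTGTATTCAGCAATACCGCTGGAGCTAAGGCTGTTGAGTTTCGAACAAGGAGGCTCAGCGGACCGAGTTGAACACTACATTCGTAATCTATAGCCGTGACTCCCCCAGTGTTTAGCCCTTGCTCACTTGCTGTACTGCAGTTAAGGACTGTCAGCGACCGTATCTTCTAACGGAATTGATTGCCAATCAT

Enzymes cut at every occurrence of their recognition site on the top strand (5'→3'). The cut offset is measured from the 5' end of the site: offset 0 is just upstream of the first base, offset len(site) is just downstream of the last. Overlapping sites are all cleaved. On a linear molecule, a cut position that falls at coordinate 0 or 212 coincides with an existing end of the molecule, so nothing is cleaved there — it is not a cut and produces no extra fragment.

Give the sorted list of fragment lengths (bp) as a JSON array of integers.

[21,191]

Site scan:
  AzqX (CAGAA, off=0): no sites
  OquVI (AACG, off=1): starts [190] → cuts [191]
  NpsIX (ATGCA, off=2): no sites

All cut coordinates (distinct, sorted): [191]

Fragments:
  [0,191): 191 bp
  [191,212): 21 bp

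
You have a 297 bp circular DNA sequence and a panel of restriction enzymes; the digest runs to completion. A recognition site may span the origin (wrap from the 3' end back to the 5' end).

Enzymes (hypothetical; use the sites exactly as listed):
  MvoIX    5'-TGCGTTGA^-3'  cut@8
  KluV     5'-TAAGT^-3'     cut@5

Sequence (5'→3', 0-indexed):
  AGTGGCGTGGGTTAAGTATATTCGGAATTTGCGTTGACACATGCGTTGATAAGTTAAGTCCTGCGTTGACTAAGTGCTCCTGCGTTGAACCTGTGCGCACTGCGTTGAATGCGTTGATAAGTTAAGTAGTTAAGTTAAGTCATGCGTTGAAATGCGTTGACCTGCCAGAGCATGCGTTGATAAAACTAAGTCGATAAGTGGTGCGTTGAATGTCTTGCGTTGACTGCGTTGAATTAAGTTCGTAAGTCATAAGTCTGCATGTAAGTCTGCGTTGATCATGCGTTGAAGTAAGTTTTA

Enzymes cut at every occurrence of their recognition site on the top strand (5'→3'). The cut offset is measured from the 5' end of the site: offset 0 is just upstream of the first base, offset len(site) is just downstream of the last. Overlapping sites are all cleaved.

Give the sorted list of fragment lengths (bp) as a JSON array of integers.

[5,5,5,5,5,6,7,7,7,7,8,8,8,9,9,9,10,10,10,10,11,11,12,12,13,14,14,20,20,20]

Per-enzyme occurrences:
  MvoIX TGCGTTGA/8: at [29, 41, 61, 80, 100, 109, 142, 152, 172, 201, 215, 224, 267, 278] ⇒ [37, 49, 69, 88, 108, 117, 150, 160, 180, 209, 223, 232, 275, 286]
  KluV TAAGT/5: at [12, 49, 54, 70, 117, 122, 130, 135, 186, 194, 234, 242, 249, 261, 288, 295] ⇒ [3, 17, 54, 59, 75, 122, 127, 135, 140, 191, 199, 239, 247, 254, 266, 293]

All cut coordinates (distinct, sorted): [3, 17, 37, 49, 54, 59, 69, 75, 88, 108, 117, 122, 127, 135, 140, 150, 160, 180, 191, 199, 209, 223, 232, 239, 247, 254, 266, 275, 286, 293]

Fragment lengths:
  3→17: 14 bp
  17→37: 20 bp
  37→49: 12 bp
  49→54: 5 bp
  54→59: 5 bp
  59→69: 10 bp
  69→75: 6 bp
  75→88: 13 bp
  88→108: 20 bp
  108→117: 9 bp
  117→122: 5 bp
  122→127: 5 bp
  127→135: 8 bp
  135→140: 5 bp
  140→150: 10 bp
  150→160: 10 bp
  160→180: 20 bp
  180→191: 11 bp
  191→199: 8 bp
  199→209: 10 bp
  209→223: 14 bp
  223→232: 9 bp
  232→239: 7 bp
  239→247: 8 bp
  247→254: 7 bp
  254→266: 12 bp
  266→275: 9 bp
  275→286: 11 bp
  286→293: 7 bp
  293→3 (wrap): 297-293+3 = 7 bp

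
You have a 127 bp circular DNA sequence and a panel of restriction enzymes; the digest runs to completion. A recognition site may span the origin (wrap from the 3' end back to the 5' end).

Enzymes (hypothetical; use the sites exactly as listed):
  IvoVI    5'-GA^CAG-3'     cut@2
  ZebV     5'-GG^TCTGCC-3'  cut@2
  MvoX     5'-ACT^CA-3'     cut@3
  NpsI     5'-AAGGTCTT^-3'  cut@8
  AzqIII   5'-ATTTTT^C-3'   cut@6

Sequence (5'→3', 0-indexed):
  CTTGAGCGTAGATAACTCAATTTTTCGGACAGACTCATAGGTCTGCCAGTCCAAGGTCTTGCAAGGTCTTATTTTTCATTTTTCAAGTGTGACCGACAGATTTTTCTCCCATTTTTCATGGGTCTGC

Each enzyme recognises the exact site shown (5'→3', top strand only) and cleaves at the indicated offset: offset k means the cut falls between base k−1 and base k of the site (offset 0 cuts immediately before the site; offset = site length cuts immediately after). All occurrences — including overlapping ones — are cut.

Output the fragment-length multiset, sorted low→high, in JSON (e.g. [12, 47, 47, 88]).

[4,6,6,6,6,7,8,9,10,11,13,19,22]

Scan for sites:
  IvoVI (GACAG, off=2): starts [27, 94] → cuts [29, 96]
  ZebV (GGTCTGCC, off=2): starts [39, 120] → cuts [41, 122]
  MvoX (ACTCA, off=3): starts [14, 32] → cuts [17, 35]
  NpsI (AAGGTCTT, off=8): starts [52, 62] → cuts [60, 70]
  AzqIII (ATTTTTC, off=6): starts [19, 70, 77, 99, 110] → cuts [25, 76, 83, 105, 116]

All cut coordinates (distinct, sorted): [17, 25, 29, 35, 41, 60, 70, 76, 83, 96, 105, 116, 122]

Fragment lengths:
  17→25: 8 bp
  25→29: 4 bp
  29→35: 6 bp
  35→41: 6 bp
  41→60: 19 bp
  60→70: 10 bp
  70→76: 6 bp
  76→83: 7 bp
  83→96: 13 bp
  96→105: 9 bp
  105→116: 11 bp
  116→122: 6 bp
  122→17 (wrap): 127-122+17 = 22 bp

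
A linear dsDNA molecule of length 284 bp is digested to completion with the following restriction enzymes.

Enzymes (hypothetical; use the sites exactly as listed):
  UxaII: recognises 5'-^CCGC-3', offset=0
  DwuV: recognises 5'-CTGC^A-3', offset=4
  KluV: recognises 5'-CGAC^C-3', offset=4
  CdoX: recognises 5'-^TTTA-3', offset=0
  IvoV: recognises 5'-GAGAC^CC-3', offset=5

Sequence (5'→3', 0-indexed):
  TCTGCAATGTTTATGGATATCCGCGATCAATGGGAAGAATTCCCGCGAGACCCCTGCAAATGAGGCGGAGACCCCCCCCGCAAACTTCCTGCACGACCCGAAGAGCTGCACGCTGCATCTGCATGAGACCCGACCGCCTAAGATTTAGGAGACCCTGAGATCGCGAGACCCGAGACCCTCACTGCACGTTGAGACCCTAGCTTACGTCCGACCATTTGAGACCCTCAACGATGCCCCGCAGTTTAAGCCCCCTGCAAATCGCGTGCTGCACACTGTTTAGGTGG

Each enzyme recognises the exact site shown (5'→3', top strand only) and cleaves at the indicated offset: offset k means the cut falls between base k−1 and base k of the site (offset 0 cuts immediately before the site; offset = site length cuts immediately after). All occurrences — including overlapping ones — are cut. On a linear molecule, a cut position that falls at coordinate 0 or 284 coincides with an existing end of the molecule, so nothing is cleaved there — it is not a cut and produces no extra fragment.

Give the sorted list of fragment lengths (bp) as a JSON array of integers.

Site scan:
  UxaII (CCGC, off=0): starts [20, 42, 77, 133, 235] → cuts [20, 42, 77, 133, 235]
  DwuV (CTGCA, off=4): starts [1, 53, 88, 105, 112, 118, 181, 251, 265] → cuts [5, 57, 92, 109, 116, 122, 185, 255, 269]
  KluV (CGACC, off=4): starts [93, 130, 208] → cuts [97, 134, 212]
  CdoX (TTTA, off=0): starts [9, 143, 241, 275] → cuts [9, 143, 241, 275]
  IvoV (GAGACCC, off=5): starts [46, 67, 124, 148, 164, 171, 190, 217] → cuts [51, 72, 129, 153, 169, 176, 195, 222]

Pooled cuts: [5, 9, 20, 42, 51, 57, 72, 77, 92, 97, 109, 116, 122, 129, 133, 134, 143, 153, 169, 176, 185, 195, 212, 222, 235, 241, 255, 269, 275]

Fragments:
  [0,5): 5 bp
  [5,9): 4 bp
  [9,20): 11 bp
  [20,42): 22 bp
  [42,51): 9 bp
  [51,57): 6 bp
  [57,72): 15 bp
  [72,77): 5 bp
  [77,92): 15 bp
  [92,97): 5 bp
  [97,109): 12 bp
  [109,116): 7 bp
  [116,122): 6 bp
  [122,129): 7 bp
  [129,133): 4 bp
  [133,134): 1 bp
  [134,143): 9 bp
  [143,153): 10 bp
  [153,169): 16 bp
  [169,176): 7 bp
  [176,185): 9 bp
  [185,195): 10 bp
  [195,212): 17 bp
  [212,222): 10 bp
  [222,235): 13 bp
  [235,241): 6 bp
  [241,255): 14 bp
  [255,269): 14 bp
  [269,275): 6 bp
  [275,284): 9 bp

[1,4,4,5,5,5,6,6,6,6,7,7,7,9,9,9,9,10,10,10,11,12,13,14,14,15,15,16,17,22]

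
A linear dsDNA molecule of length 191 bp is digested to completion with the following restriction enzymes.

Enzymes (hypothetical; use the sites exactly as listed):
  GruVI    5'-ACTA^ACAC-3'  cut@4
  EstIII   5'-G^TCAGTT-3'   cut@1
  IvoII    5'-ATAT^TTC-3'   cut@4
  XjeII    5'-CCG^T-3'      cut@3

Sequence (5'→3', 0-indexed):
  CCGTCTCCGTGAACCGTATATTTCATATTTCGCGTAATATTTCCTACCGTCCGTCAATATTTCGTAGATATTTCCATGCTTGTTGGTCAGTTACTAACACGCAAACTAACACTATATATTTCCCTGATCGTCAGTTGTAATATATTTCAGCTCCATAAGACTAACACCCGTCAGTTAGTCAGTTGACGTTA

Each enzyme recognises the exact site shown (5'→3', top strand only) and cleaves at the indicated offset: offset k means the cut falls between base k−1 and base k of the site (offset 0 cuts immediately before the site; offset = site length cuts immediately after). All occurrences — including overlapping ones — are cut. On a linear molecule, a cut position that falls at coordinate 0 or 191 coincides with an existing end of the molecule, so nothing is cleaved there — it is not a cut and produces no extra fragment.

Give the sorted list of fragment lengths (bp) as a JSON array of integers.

Per-enzyme occurrences:
  GruVI ACTAACAC/4: at [92, 104, 159] ⇒ [96, 108, 163]
  EstIII GTCAGTT/1: at [85, 129, 169, 177] ⇒ [86, 130, 170, 178]
  IvoII ATATTTC/4: at [17, 24, 36, 56, 67, 115, 141] ⇒ [21, 28, 40, 60, 71, 119, 145]
  XjeII CCGT/3: at [0, 6, 13, 46, 50, 167] ⇒ [3, 9, 16, 49, 53, 170]

Pooled cuts: [3, 9, 16, 21, 28, 40, 49, 53, 60, 71, 86, 96, 108, 119, 130, 145, 163, 170, 178]

Fragment lengths:
  [0,3): 3 bp
  [3,9): 6 bp
  [9,16): 7 bp
  [16,21): 5 bp
  [21,28): 7 bp
  [28,40): 12 bp
  [40,49): 9 bp
  [49,53): 4 bp
  [53,60): 7 bp
  [60,71): 11 bp
  [71,86): 15 bp
  [86,96): 10 bp
  [96,108): 12 bp
  [108,119): 11 bp
  [119,130): 11 bp
  [130,145): 15 bp
  [145,163): 18 bp
  [163,170): 7 bp
  [170,178): 8 bp
  [178,191): 13 bp

[3,4,5,6,7,7,7,7,8,9,10,11,11,11,12,12,13,15,15,18]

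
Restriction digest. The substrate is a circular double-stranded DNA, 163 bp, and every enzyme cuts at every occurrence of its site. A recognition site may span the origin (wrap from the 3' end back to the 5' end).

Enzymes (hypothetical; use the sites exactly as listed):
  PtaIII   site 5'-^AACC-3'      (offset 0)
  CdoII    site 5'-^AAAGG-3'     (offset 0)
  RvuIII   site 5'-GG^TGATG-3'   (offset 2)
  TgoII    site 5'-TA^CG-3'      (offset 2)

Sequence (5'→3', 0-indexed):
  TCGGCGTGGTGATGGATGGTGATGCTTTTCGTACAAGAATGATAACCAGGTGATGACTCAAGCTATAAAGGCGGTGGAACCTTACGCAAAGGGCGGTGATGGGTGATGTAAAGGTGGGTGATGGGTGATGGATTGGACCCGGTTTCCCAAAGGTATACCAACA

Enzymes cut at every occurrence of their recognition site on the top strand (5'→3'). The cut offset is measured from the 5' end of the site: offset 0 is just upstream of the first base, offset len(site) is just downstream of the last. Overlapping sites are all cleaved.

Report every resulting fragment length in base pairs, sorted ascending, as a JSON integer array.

[3,6,7,7,7,7,9,9,10,11,16,23,24,24]

Per-enzyme occurrences:
  PtaIII (AACC, off=0): starts [43, 77] → cuts [43, 77]
  CdoII (AAAGG, off=0): starts [66, 87, 109, 148] → cuts [66, 87, 109, 148]
  RvuIII (GGTGATG, off=2): starts [7, 17, 48, 94, 101, 116, 123] → cuts [9, 19, 50, 96, 103, 118, 125]
  TgoII (TACG, off=2): starts [82] → cuts [84]

All cut coordinates (distinct, sorted): [9, 19, 43, 50, 66, 77, 84, 87, 96, 103, 109, 118, 125, 148]

Fragment lengths:
  9→19: 10 bp
  19→43: 24 bp
  43→50: 7 bp
  50→66: 16 bp
  66→77: 11 bp
  77→84: 7 bp
  84→87: 3 bp
  87→96: 9 bp
  96→103: 7 bp
  103→109: 6 bp
  109→118: 9 bp
  118→125: 7 bp
  125→148: 23 bp
  148→9 (wrap): 163-148+9 = 24 bp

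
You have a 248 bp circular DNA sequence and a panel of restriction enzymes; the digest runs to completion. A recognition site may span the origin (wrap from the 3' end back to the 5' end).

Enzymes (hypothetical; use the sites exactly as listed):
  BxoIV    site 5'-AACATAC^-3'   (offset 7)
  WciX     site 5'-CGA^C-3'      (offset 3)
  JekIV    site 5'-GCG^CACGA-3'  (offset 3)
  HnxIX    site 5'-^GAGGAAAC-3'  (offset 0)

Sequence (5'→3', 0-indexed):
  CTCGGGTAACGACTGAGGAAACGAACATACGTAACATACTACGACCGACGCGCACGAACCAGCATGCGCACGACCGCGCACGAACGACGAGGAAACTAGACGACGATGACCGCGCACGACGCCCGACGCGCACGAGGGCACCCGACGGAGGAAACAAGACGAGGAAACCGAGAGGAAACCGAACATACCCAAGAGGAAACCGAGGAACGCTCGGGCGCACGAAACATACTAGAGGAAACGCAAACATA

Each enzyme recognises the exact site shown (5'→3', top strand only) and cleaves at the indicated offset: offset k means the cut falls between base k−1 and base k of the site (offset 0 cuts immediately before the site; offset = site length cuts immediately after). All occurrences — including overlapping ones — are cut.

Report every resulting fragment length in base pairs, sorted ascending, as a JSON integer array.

[1,2,2,2,4,4,4,4,5,5,5,5,7,9,9,11,11,11,12,13,15,15,16,16,17,18,25]

Scan for sites:
  BxoIV AACATAC/7: at [23, 32, 181, 222, 242] ⇒ [1, 30, 39, 188, 229]
  WciX CGAC/3: at [9, 41, 45, 70, 84, 100, 116, 123, 142] ⇒ [12, 44, 48, 73, 87, 103, 119, 126, 145]
  JekIV GCGCACGA/3: at [49, 65, 75, 111, 127, 214] ⇒ [52, 68, 78, 114, 130, 217]
  HnxIX GAGGAAAC/0: at [14, 88, 147, 160, 171, 192, 231] ⇒ [14, 88, 147, 160, 171, 192, 231]

All cut coordinates (distinct, sorted): [1, 12, 14, 30, 39, 44, 48, 52, 68, 73, 78, 87, 88, 103, 114, 119, 126, 130, 145, 147, 160, 171, 188, 192, 217, 229, 231]

Fragment lengths:
  1→12: 11 bp
  12→14: 2 bp
  14→30: 16 bp
  30→39: 9 bp
  39→44: 5 bp
  44→48: 4 bp
  48→52: 4 bp
  52→68: 16 bp
  68→73: 5 bp
  73→78: 5 bp
  78→87: 9 bp
  87→88: 1 bp
  88→103: 15 bp
  103→114: 11 bp
  114→119: 5 bp
  119→126: 7 bp
  126→130: 4 bp
  130→145: 15 bp
  145→147: 2 bp
  147→160: 13 bp
  160→171: 11 bp
  171→188: 17 bp
  188→192: 4 bp
  192→217: 25 bp
  217→229: 12 bp
  229→231: 2 bp
  231→1 (wrap): 248-231+1 = 18 bp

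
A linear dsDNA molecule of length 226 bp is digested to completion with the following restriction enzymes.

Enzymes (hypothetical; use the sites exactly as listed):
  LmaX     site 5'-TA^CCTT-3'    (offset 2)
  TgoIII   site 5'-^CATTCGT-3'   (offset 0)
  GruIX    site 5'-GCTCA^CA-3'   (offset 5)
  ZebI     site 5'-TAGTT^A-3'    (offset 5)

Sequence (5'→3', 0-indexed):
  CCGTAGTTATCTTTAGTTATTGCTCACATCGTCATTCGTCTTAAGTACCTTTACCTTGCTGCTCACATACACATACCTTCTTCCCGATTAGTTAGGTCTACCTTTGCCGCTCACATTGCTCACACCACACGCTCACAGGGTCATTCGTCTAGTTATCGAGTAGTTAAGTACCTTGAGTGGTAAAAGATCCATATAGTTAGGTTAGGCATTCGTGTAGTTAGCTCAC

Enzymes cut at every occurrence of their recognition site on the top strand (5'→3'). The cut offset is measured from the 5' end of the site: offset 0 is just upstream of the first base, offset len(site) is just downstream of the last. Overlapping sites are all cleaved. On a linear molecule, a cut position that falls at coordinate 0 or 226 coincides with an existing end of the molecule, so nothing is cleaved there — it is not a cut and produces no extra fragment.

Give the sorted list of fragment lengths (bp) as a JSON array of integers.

Scan for sites:
  LmaX (TACCTT, off=2): starts [45, 51, 73, 98, 168] → cuts [47, 53, 75, 100, 170]
  TgoIII (CATTCGT, off=0): starts [32, 141, 206] → cuts [32, 141, 206]
  GruIX (GCTCACA, off=5): starts [21, 60, 108, 117, 130] → cuts [26, 65, 113, 122, 135]
  ZebI (TAGTTA, off=5): starts [3, 13, 88, 149, 160, 193, 214] → cuts [8, 18, 93, 154, 165, 198, 219]

Pooled cuts: [8, 18, 26, 32, 47, 53, 65, 75, 93, 100, 113, 122, 135, 141, 154, 165, 170, 198, 206, 219]

Fragment lengths:
  [0,8): 8 bp
  [8,18): 10 bp
  [18,26): 8 bp
  [26,32): 6 bp
  [32,47): 15 bp
  [47,53): 6 bp
  [53,65): 12 bp
  [65,75): 10 bp
  [75,93): 18 bp
  [93,100): 7 bp
  [100,113): 13 bp
  [113,122): 9 bp
  [122,135): 13 bp
  [135,141): 6 bp
  [141,154): 13 bp
  [154,165): 11 bp
  [165,170): 5 bp
  [170,198): 28 bp
  [198,206): 8 bp
  [206,219): 13 bp
  [219,226): 7 bp

[5,6,6,6,7,7,8,8,8,9,10,10,11,12,13,13,13,13,15,18,28]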